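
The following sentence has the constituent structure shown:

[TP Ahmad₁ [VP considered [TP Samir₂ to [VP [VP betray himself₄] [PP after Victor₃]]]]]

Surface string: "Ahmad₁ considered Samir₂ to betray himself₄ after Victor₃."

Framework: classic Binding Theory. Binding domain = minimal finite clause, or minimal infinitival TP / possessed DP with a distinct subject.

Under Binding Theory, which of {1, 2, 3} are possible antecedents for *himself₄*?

*himself* is an anaphor, so Principle A applies: it must be bound in its binding domain.
Binding domain of *himself₄*: the embedded TP, whose subject is Samir₂.
*Ahmad₁* c-commands the anaphor but is outside its binding domain → cannot satisfy Principle A.
*Samir₂* c-commands the anaphor within its binding domain → licit binder.
*Victor₃* does not c-command the anaphor → cannot bind it.

{2}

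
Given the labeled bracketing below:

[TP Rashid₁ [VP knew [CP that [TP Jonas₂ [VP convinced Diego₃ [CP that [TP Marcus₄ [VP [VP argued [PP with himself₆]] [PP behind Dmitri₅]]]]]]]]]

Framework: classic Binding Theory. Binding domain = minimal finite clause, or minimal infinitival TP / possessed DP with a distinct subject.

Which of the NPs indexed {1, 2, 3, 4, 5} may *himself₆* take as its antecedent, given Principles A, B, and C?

*himself* is an anaphor, so Principle A applies: it must be bound in its binding domain.
Binding domain of *himself₆*: the embedded TP, whose subject is Marcus₄.
*Rashid₁* c-commands the anaphor but is outside its binding domain → cannot satisfy Principle A.
*Jonas₂* c-commands the anaphor but is outside its binding domain → cannot satisfy Principle A.
*Diego₃* c-commands the anaphor but is outside its binding domain → cannot satisfy Principle A.
*Marcus₄* c-commands the anaphor within its binding domain → licit binder.
*Dmitri₅* does not c-command the anaphor → cannot bind it.

{4}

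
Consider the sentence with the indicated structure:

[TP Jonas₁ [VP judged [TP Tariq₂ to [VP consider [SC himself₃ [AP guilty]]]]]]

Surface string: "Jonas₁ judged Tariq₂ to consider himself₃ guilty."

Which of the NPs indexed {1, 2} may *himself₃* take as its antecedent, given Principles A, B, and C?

*himself* is an anaphor, so Principle A applies: it must be bound in its binding domain.
Binding domain of *himself₃*: the embedded TP, whose subject is Tariq₂.
*Jonas₁* c-commands the anaphor but is outside its binding domain → cannot satisfy Principle A.
*Tariq₂* c-commands the anaphor within its binding domain → licit binder.

{2}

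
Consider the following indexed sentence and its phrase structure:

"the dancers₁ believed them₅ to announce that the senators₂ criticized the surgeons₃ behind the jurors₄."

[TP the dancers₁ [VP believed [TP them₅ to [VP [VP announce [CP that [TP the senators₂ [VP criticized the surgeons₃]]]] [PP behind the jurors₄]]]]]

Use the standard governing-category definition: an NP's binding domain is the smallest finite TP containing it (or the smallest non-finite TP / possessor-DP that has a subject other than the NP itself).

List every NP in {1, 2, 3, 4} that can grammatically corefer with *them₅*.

*them* is a pronoun, so Principle B applies: it must be free in its binding domain.
Binding domain of *them₅*: the matrix TP, whose subject is the dancers₁.
*the dancers₁* c-commands the pronoun within its binding domain → coindexation would violate Principle B.
*the senators₂*: the pronoun c-commands this R-expression → coindexation would violate Principle C on *the senators₂*.
*the surgeons₃*: the pronoun c-commands this R-expression → coindexation would violate Principle C on *the surgeons₃*.
*the jurors₄*: the pronoun c-commands this R-expression → coindexation would violate Principle C on *the jurors₄*.

none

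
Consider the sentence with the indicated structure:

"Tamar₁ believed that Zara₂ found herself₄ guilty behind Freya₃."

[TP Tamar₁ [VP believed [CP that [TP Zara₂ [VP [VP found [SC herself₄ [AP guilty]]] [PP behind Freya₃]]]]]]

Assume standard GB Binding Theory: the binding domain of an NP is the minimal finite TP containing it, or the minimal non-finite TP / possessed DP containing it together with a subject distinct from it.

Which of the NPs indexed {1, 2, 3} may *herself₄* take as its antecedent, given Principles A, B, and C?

*herself* is an anaphor, so Principle A applies: it must be bound in its binding domain.
Binding domain of *herself₄*: the embedded TP, whose subject is Zara₂.
*Tamar₁* c-commands the anaphor but is outside its binding domain → cannot satisfy Principle A.
*Zara₂* c-commands the anaphor within its binding domain → licit binder.
*Freya₃* does not c-command the anaphor → cannot bind it.

{2}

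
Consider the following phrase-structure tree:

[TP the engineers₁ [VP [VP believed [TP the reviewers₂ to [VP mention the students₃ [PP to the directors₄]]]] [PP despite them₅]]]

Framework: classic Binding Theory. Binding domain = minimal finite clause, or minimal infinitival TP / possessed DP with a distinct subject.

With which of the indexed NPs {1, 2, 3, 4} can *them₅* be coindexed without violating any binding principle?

{2, 3, 4}

*them* is a pronoun, so Principle B applies: it must be free in its binding domain.
Binding domain of *them₅*: the matrix TP, whose subject is the engineers₁.
*the engineers₁* c-commands the pronoun within its binding domain → coindexation would violate Principle B.
*the reviewers₂* and the pronoun do not c-command one another → neither Principle B nor Principle C is at stake; coindexation permitted.
*the students₃* and the pronoun do not c-command one another → neither Principle B nor Principle C is at stake; coindexation permitted.
*the directors₄* and the pronoun do not c-command one another → neither Principle B nor Principle C is at stake; coindexation permitted.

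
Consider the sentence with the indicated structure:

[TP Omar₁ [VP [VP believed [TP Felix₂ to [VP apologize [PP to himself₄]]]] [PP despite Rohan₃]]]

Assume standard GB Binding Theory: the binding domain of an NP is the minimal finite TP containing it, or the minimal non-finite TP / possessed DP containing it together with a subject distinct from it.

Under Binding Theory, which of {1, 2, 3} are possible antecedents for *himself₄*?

{2}

*himself* is an anaphor, so Principle A applies: it must be bound in its binding domain.
Binding domain of *himself₄*: the embedded TP, whose subject is Felix₂.
*Omar₁* c-commands the anaphor but is outside its binding domain → cannot satisfy Principle A.
*Felix₂* c-commands the anaphor within its binding domain → licit binder.
*Rohan₃* does not c-command the anaphor → cannot bind it.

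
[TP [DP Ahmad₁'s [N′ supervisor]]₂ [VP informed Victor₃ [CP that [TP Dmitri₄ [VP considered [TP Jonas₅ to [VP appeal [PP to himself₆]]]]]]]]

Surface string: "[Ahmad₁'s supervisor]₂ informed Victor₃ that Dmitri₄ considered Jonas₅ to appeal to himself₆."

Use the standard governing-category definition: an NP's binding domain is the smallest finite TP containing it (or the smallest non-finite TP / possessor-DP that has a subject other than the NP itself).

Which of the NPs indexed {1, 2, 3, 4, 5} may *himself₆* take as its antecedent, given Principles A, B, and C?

{5}

*himself* is an anaphor, so Principle A applies: it must be bound in its binding domain.
Binding domain of *himself₆*: the embedded TP, whose subject is Jonas₅.
*Ahmad₁* does not c-command the anaphor → cannot bind it.
*[Ahmad₁'s supervisor]₂* c-commands the anaphor but is outside its binding domain → cannot satisfy Principle A.
*Victor₃* c-commands the anaphor but is outside its binding domain → cannot satisfy Principle A.
*Dmitri₄* c-commands the anaphor but is outside its binding domain → cannot satisfy Principle A.
*Jonas₅* c-commands the anaphor within its binding domain → licit binder.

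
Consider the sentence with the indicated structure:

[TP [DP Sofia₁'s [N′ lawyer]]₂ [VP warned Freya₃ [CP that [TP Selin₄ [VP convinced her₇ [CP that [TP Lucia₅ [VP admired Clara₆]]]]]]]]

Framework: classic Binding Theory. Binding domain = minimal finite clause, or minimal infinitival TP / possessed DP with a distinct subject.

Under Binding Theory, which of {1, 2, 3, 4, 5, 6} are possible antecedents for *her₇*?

{1, 2, 3}

*her* is a pronoun, so Principle B applies: it must be free in its binding domain.
Binding domain of *her₇*: the embedded TP, whose subject is Selin₄.
*Sofia₁* and the pronoun do not c-command one another → neither Principle B nor Principle C is at stake; coindexation permitted.
*[Sofia₁'s lawyer]₂* c-commands the pronoun but from outside its binding domain, and is not c-commanded by it → coindexation permitted.
*Freya₃* c-commands the pronoun but from outside its binding domain, and is not c-commanded by it → coindexation permitted.
*Selin₄* c-commands the pronoun within its binding domain → coindexation would violate Principle B.
*Lucia₅*: the pronoun c-commands this R-expression → coindexation would violate Principle C on *Lucia₅*.
*Clara₆*: the pronoun c-commands this R-expression → coindexation would violate Principle C on *Clara₆*.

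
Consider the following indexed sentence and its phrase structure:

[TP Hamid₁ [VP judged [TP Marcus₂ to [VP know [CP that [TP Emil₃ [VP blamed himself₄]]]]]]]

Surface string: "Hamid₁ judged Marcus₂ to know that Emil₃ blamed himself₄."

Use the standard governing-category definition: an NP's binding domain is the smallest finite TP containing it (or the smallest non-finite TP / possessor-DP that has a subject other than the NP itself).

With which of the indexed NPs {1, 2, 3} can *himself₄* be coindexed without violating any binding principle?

*himself* is an anaphor, so Principle A applies: it must be bound in its binding domain.
Binding domain of *himself₄*: the embedded TP, whose subject is Emil₃.
*Hamid₁* c-commands the anaphor but is outside its binding domain → cannot satisfy Principle A.
*Marcus₂* c-commands the anaphor but is outside its binding domain → cannot satisfy Principle A.
*Emil₃* c-commands the anaphor within its binding domain → licit binder.

{3}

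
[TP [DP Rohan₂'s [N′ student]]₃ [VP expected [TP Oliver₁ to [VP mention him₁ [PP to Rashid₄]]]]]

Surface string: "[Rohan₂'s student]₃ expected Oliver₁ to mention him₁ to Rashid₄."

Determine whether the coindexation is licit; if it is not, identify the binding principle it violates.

Principle B

The two coindexed NPs are *Oliver₁* and *him₁*.
*him₁* is a pronoun. Its binding domain is the embedded TP, whose subject is Oliver₁.
*Oliver₁* c-commands it within that domain and carries the same index.
The pronoun is locally bound → Principle B violation.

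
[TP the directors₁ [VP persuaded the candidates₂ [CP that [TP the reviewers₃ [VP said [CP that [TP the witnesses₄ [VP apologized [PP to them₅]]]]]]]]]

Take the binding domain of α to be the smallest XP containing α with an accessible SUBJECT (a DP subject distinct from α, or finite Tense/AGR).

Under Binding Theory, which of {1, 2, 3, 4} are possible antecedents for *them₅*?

{1, 2, 3}

*them* is a pronoun, so Principle B applies: it must be free in its binding domain.
Binding domain of *them₅*: the embedded TP, whose subject is the witnesses₄.
*the directors₁* c-commands the pronoun but from outside its binding domain, and is not c-commanded by it → coindexation permitted.
*the candidates₂* c-commands the pronoun but from outside its binding domain, and is not c-commanded by it → coindexation permitted.
*the reviewers₃* c-commands the pronoun but from outside its binding domain, and is not c-commanded by it → coindexation permitted.
*the witnesses₄* c-commands the pronoun within its binding domain → coindexation would violate Principle B.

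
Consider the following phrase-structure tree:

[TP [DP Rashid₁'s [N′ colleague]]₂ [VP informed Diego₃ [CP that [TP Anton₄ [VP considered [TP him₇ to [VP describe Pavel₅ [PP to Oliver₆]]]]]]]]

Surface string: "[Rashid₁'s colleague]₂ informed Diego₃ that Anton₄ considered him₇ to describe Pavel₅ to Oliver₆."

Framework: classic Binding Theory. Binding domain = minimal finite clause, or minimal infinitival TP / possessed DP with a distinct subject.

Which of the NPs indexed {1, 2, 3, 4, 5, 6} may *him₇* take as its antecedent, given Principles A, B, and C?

{1, 2, 3}

*him* is a pronoun, so Principle B applies: it must be free in its binding domain.
Binding domain of *him₇*: the embedded TP, whose subject is Anton₄.
*Rashid₁* and the pronoun do not c-command one another → neither Principle B nor Principle C is at stake; coindexation permitted.
*[Rashid₁'s colleague]₂* c-commands the pronoun but from outside its binding domain, and is not c-commanded by it → coindexation permitted.
*Diego₃* c-commands the pronoun but from outside its binding domain, and is not c-commanded by it → coindexation permitted.
*Anton₄* c-commands the pronoun within its binding domain → coindexation would violate Principle B.
*Pavel₅*: the pronoun c-commands this R-expression → coindexation would violate Principle C on *Pavel₅*.
*Oliver₆*: the pronoun c-commands this R-expression → coindexation would violate Principle C on *Oliver₆*.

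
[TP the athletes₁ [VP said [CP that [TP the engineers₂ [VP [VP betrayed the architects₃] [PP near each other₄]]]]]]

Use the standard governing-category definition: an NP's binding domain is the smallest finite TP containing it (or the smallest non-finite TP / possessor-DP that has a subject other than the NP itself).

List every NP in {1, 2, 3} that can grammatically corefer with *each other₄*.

*each other* is an anaphor, so Principle A applies: it must be bound in its binding domain.
Binding domain of *each other₄*: the embedded TP, whose subject is the engineers₂.
*the athletes₁* c-commands the anaphor but is outside its binding domain → cannot satisfy Principle A.
*the engineers₂* c-commands the anaphor within its binding domain → licit binder.
*the architects₃* does not c-command the anaphor → cannot bind it.

{2}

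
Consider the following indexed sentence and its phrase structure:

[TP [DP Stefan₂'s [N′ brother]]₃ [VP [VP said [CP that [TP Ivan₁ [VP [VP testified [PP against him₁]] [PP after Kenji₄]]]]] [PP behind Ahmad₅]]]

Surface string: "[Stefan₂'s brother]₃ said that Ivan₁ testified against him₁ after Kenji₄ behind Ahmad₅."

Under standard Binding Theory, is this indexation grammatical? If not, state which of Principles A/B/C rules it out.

The two coindexed NPs are *Ivan₁* and *him₁*.
*him₁* is a pronoun. Its binding domain is the embedded TP, whose subject is Ivan₁.
*Ivan₁* c-commands it within that domain and carries the same index.
The pronoun is locally bound → Principle B violation.

Principle B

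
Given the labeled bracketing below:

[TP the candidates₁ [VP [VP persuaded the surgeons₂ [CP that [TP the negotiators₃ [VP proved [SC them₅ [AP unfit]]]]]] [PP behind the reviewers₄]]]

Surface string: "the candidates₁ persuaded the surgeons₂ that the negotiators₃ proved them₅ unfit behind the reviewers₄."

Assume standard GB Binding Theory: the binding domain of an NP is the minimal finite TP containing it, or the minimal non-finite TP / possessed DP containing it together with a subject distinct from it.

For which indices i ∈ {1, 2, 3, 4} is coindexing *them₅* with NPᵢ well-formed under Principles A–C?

*them* is a pronoun, so Principle B applies: it must be free in its binding domain.
Binding domain of *them₅*: the embedded TP, whose subject is the negotiators₃.
*the candidates₁* c-commands the pronoun but from outside its binding domain, and is not c-commanded by it → coindexation permitted.
*the surgeons₂* c-commands the pronoun but from outside its binding domain, and is not c-commanded by it → coindexation permitted.
*the negotiators₃* c-commands the pronoun within its binding domain → coindexation would violate Principle B.
*the reviewers₄* and the pronoun do not c-command one another → neither Principle B nor Principle C is at stake; coindexation permitted.

{1, 2, 4}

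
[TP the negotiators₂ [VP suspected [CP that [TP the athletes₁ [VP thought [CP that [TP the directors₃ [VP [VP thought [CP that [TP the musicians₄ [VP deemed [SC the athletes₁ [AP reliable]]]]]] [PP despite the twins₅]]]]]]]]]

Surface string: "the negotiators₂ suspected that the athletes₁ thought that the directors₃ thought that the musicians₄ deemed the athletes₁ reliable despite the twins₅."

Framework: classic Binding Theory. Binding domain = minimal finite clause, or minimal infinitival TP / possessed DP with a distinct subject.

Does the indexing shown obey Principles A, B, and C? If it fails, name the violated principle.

Principle C

The two coindexed NPs are *the athletes₁* (the lower occurrence) and *the athletes₁* (the higher occurrence).
*the athletes₁* (the lower occurrence) is an R-expression. Principle C requires it to be free everywhere.
*the athletes₁* (the higher occurrence) c-commands it and carries the same index.
The R-expression is bound → Principle C violation.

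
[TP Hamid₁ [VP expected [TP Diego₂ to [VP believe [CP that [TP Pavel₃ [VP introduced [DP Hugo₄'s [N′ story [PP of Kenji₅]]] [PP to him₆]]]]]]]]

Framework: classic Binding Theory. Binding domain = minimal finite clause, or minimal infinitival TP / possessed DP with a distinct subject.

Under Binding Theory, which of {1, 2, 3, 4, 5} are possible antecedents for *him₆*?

{1, 2, 4, 5}

*him* is a pronoun, so Principle B applies: it must be free in its binding domain.
Binding domain of *him₆*: the embedded TP, whose subject is Pavel₃.
*Hamid₁* c-commands the pronoun but from outside its binding domain, and is not c-commanded by it → coindexation permitted.
*Diego₂* c-commands the pronoun but from outside its binding domain, and is not c-commanded by it → coindexation permitted.
*Pavel₃* c-commands the pronoun within its binding domain → coindexation would violate Principle B.
*Hugo₄* and the pronoun do not c-command one another → neither Principle B nor Principle C is at stake; coindexation permitted.
*Kenji₅* and the pronoun do not c-command one another → neither Principle B nor Principle C is at stake; coindexation permitted.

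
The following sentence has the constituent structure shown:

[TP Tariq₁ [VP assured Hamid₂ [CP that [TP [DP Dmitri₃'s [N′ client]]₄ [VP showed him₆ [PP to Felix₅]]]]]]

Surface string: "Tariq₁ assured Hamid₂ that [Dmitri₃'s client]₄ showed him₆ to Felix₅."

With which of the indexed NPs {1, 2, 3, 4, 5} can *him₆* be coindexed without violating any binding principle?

*him* is a pronoun, so Principle B applies: it must be free in its binding domain.
Binding domain of *him₆*: the embedded TP, whose subject is [Dmitri₃'s client]₄.
*Tariq₁* c-commands the pronoun but from outside its binding domain, and is not c-commanded by it → coindexation permitted.
*Hamid₂* c-commands the pronoun but from outside its binding domain, and is not c-commanded by it → coindexation permitted.
*Dmitri₃* and the pronoun do not c-command one another → neither Principle B nor Principle C is at stake; coindexation permitted.
*[Dmitri₃'s client]₄* c-commands the pronoun within its binding domain → coindexation would violate Principle B.
*Felix₅*: the pronoun c-commands this R-expression → coindexation would violate Principle C on *Felix₅*.

{1, 2, 3}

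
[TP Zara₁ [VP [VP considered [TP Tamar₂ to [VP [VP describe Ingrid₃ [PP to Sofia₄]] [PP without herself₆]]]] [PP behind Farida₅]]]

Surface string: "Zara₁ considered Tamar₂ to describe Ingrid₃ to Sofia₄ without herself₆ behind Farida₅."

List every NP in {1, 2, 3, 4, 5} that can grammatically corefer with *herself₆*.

*herself* is an anaphor, so Principle A applies: it must be bound in its binding domain.
Binding domain of *herself₆*: the embedded TP, whose subject is Tamar₂.
*Zara₁* c-commands the anaphor but is outside its binding domain → cannot satisfy Principle A.
*Tamar₂* c-commands the anaphor within its binding domain → licit binder.
*Ingrid₃* does not c-command the anaphor → cannot bind it.
*Sofia₄* does not c-command the anaphor → cannot bind it.
*Farida₅* does not c-command the anaphor → cannot bind it.

{2}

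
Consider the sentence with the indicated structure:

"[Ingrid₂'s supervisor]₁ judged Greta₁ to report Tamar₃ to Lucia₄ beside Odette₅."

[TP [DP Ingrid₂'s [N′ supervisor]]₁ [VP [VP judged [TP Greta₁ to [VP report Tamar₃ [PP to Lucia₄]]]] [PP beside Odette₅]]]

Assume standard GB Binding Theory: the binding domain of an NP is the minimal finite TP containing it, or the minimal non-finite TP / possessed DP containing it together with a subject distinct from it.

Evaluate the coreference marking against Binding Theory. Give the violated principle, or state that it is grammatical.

The two coindexed NPs are *[Ingrid₂'s supervisor]₁* and *Greta₁*.
*Greta₁* is an R-expression. Principle C requires it to be free everywhere.
*[Ingrid₂'s supervisor]₁* c-commands it and carries the same index.
The R-expression is bound → Principle C violation.

Principle C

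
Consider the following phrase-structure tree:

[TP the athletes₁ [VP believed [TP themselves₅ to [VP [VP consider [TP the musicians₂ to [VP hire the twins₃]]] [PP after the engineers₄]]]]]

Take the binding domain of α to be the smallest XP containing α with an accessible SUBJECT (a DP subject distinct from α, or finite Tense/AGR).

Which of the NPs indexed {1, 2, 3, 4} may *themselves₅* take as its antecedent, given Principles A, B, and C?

*themselves* is an anaphor, so Principle A applies: it must be bound in its binding domain.
Binding domain of *themselves₅*: the matrix TP, whose subject is the athletes₁.
*the athletes₁* c-commands the anaphor within its binding domain → licit binder.
*the musicians₂* does not c-command the anaphor → cannot bind it.
*the twins₃* does not c-command the anaphor → cannot bind it.
*the engineers₄* does not c-command the anaphor → cannot bind it.

{1}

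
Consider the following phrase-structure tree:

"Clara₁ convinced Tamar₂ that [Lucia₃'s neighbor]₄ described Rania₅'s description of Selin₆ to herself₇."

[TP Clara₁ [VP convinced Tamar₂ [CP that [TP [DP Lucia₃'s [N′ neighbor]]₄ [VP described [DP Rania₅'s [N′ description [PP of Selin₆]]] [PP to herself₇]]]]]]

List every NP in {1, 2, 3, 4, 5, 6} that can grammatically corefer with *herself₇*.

*herself* is an anaphor, so Principle A applies: it must be bound in its binding domain.
Binding domain of *herself₇*: the embedded TP, whose subject is [Lucia₃'s neighbor]₄.
*Clara₁* c-commands the anaphor but is outside its binding domain → cannot satisfy Principle A.
*Tamar₂* c-commands the anaphor but is outside its binding domain → cannot satisfy Principle A.
*Lucia₃* does not c-command the anaphor → cannot bind it.
*[Lucia₃'s neighbor]₄* c-commands the anaphor within its binding domain → licit binder.
*Rania₅* does not c-command the anaphor → cannot bind it.
*Selin₆* does not c-command the anaphor → cannot bind it.

{4}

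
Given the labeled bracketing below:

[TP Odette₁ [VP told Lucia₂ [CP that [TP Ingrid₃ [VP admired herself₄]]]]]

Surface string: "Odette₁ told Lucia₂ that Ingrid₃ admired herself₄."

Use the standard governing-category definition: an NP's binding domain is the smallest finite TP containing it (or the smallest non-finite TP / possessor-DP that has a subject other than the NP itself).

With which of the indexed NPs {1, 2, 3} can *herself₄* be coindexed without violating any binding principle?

{3}

*herself* is an anaphor, so Principle A applies: it must be bound in its binding domain.
Binding domain of *herself₄*: the embedded TP, whose subject is Ingrid₃.
*Odette₁* c-commands the anaphor but is outside its binding domain → cannot satisfy Principle A.
*Lucia₂* c-commands the anaphor but is outside its binding domain → cannot satisfy Principle A.
*Ingrid₃* c-commands the anaphor within its binding domain → licit binder.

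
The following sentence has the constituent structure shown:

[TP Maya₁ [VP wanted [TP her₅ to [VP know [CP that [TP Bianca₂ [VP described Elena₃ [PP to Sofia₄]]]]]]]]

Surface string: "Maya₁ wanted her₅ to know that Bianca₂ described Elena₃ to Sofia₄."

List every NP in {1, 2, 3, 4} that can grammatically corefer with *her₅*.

*her* is a pronoun, so Principle B applies: it must be free in its binding domain.
Binding domain of *her₅*: the matrix TP, whose subject is Maya₁.
*Maya₁* c-commands the pronoun within its binding domain → coindexation would violate Principle B.
*Bianca₂*: the pronoun c-commands this R-expression → coindexation would violate Principle C on *Bianca₂*.
*Elena₃*: the pronoun c-commands this R-expression → coindexation would violate Principle C on *Elena₃*.
*Sofia₄*: the pronoun c-commands this R-expression → coindexation would violate Principle C on *Sofia₄*.

none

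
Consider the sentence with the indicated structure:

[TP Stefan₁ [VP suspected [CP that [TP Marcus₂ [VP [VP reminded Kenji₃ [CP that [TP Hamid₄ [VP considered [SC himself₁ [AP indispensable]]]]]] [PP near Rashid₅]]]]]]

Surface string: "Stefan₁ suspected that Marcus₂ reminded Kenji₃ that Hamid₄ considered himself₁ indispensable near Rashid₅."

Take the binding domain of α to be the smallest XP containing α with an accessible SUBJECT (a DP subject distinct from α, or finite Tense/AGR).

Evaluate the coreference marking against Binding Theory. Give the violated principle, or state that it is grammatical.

Principle A

The two coindexed NPs are *Stefan₁* and *himself₁*.
*himself₁* is an anaphor. Principle A requires it to be bound within its binding domain — the embedded TP, whose subject is Hamid₄.
Within that domain it is c-commanded by *Hamid₄*, which does not share its index.
*Stefan₁* does c-command the anaphor, but from outside its binding domain.
The anaphor is unbound in its domain → Principle A violation.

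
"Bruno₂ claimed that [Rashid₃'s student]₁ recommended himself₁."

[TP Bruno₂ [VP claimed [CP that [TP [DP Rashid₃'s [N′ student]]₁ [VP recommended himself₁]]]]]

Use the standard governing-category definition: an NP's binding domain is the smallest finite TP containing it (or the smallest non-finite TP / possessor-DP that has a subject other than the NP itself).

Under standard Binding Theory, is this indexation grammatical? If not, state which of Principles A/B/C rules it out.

grammatical

The two coindexed NPs are *[Rashid₃'s student]₁* and *himself₁*.
*himself₁* is an anaphor; its binding domain is the embedded TP, whose subject is [Rashid₃'s student]₁. *[Rashid₃'s student]₁* c-commands it within that domain and shares its index, so Principle A is satisfied.
*[Rashid₃'s student]₁* is an R-expression; *himself₁* does not c-command it, and no other NP shares its index, so Principle C is satisfied.
All principles are respected.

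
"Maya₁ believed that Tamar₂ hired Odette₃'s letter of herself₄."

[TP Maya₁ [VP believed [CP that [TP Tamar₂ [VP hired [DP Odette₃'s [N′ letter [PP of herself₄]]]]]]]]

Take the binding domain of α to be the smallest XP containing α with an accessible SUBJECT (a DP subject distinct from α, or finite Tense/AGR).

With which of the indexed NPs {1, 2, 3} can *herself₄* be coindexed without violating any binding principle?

{3}

*herself* is an anaphor, so Principle A applies: it must be bound in its binding domain.
Binding domain of *herself₄*: the possessed DP, whose subject is Odette₃.
*Maya₁* c-commands the anaphor but is outside its binding domain → cannot satisfy Principle A.
*Tamar₂* c-commands the anaphor but is outside its binding domain → cannot satisfy Principle A.
*Odette₃* c-commands the anaphor within its binding domain → licit binder.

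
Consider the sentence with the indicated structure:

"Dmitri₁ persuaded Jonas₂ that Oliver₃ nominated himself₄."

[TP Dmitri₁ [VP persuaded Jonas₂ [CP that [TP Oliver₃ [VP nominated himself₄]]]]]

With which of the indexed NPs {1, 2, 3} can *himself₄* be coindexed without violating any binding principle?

{3}

*himself* is an anaphor, so Principle A applies: it must be bound in its binding domain.
Binding domain of *himself₄*: the embedded TP, whose subject is Oliver₃.
*Dmitri₁* c-commands the anaphor but is outside its binding domain → cannot satisfy Principle A.
*Jonas₂* c-commands the anaphor but is outside its binding domain → cannot satisfy Principle A.
*Oliver₃* c-commands the anaphor within its binding domain → licit binder.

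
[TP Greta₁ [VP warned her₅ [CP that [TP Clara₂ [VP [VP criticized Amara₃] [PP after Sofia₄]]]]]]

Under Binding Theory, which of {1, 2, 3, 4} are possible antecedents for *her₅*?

none

*her* is a pronoun, so Principle B applies: it must be free in its binding domain.
Binding domain of *her₅*: the matrix TP, whose subject is Greta₁.
*Greta₁* c-commands the pronoun within its binding domain → coindexation would violate Principle B.
*Clara₂*: the pronoun c-commands this R-expression → coindexation would violate Principle C on *Clara₂*.
*Amara₃*: the pronoun c-commands this R-expression → coindexation would violate Principle C on *Amara₃*.
*Sofia₄*: the pronoun c-commands this R-expression → coindexation would violate Principle C on *Sofia₄*.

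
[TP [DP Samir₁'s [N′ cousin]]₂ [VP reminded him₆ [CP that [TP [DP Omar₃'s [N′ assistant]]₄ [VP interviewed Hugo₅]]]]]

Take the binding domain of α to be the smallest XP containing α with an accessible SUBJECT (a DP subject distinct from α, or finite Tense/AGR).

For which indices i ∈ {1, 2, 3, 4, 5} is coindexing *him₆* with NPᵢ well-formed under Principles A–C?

{1}

*him* is a pronoun, so Principle B applies: it must be free in its binding domain.
Binding domain of *him₆*: the matrix TP, whose subject is [Samir₁'s cousin]₂.
*Samir₁* and the pronoun do not c-command one another → neither Principle B nor Principle C is at stake; coindexation permitted.
*[Samir₁'s cousin]₂* c-commands the pronoun within its binding domain → coindexation would violate Principle B.
*Omar₃*: the pronoun c-commands this R-expression → coindexation would violate Principle C on *Omar₃*.
*[Omar₃'s assistant]₄*: the pronoun c-commands this R-expression → coindexation would violate Principle C on *[Omar₃'s assistant]₄*.
*Hugo₅*: the pronoun c-commands this R-expression → coindexation would violate Principle C on *Hugo₅*.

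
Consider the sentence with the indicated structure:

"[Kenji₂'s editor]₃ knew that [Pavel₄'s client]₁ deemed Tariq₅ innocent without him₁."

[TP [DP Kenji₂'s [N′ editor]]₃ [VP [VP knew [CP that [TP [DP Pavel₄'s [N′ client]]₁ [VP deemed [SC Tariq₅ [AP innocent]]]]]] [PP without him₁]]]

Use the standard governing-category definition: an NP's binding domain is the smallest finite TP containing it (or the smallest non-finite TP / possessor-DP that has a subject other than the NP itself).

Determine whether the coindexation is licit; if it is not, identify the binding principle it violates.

The two coindexed NPs are *[Pavel₄'s client]₁* and *him₁*.
*him₁* is a pronoun; its binding domain is the matrix TP, whose subject is [Kenji₂'s editor]₃. Within that domain it is c-commanded only by *[Kenji₂'s editor]₃*, which carries a different index — the pronoun is free locally, so Principle B holds.
*[Pavel₄'s client]₁* is an R-expression; *him₁* does not c-command it, and no other NP shares its index, so Principle C is satisfied.
All principles are respected.

grammatical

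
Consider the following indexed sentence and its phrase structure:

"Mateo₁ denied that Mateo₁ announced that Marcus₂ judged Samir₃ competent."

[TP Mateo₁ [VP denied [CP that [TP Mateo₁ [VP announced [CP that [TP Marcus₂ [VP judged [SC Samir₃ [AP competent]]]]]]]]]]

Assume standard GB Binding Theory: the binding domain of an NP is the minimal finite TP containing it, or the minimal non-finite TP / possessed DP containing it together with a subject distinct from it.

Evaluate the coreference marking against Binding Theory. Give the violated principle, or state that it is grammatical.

The two coindexed NPs are *Mateo₁* (the higher occurrence) and *Mateo₁* (the lower occurrence).
*Mateo₁* (the lower occurrence) is an R-expression. Principle C requires it to be free everywhere.
*Mateo₁* (the higher occurrence) c-commands it and carries the same index.
The R-expression is bound → Principle C violation.

Principle C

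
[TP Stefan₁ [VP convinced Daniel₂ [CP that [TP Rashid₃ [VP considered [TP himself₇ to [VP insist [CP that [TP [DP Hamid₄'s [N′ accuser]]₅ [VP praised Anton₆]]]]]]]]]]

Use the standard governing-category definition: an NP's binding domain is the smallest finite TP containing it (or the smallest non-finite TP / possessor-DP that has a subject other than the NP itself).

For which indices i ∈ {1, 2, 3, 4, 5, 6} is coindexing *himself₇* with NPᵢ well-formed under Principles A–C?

{3}

*himself* is an anaphor, so Principle A applies: it must be bound in its binding domain.
Binding domain of *himself₇*: the embedded TP, whose subject is Rashid₃.
*Stefan₁* c-commands the anaphor but is outside its binding domain → cannot satisfy Principle A.
*Daniel₂* c-commands the anaphor but is outside its binding domain → cannot satisfy Principle A.
*Rashid₃* c-commands the anaphor within its binding domain → licit binder.
*Hamid₄* does not c-command the anaphor → cannot bind it.
*[Hamid₄'s accuser]₅* does not c-command the anaphor → cannot bind it.
*Anton₆* does not c-command the anaphor → cannot bind it.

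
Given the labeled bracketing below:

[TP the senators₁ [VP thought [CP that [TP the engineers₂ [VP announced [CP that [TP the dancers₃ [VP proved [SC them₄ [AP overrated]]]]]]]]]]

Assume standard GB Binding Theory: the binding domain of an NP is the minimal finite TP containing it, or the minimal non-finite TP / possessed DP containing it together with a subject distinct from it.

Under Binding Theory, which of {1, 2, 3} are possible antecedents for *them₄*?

{1, 2}

*them* is a pronoun, so Principle B applies: it must be free in its binding domain.
Binding domain of *them₄*: the embedded TP, whose subject is the dancers₃.
*the senators₁* c-commands the pronoun but from outside its binding domain, and is not c-commanded by it → coindexation permitted.
*the engineers₂* c-commands the pronoun but from outside its binding domain, and is not c-commanded by it → coindexation permitted.
*the dancers₃* c-commands the pronoun within its binding domain → coindexation would violate Principle B.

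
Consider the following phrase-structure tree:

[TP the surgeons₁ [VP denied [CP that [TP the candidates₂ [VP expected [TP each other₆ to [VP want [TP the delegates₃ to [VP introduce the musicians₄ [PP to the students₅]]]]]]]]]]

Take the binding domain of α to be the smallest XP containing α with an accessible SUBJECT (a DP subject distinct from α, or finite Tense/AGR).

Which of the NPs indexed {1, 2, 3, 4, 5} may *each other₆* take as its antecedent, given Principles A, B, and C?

{2}

*each other* is an anaphor, so Principle A applies: it must be bound in its binding domain.
Binding domain of *each other₆*: the embedded TP, whose subject is the candidates₂.
*the surgeons₁* c-commands the anaphor but is outside its binding domain → cannot satisfy Principle A.
*the candidates₂* c-commands the anaphor within its binding domain → licit binder.
*the delegates₃* does not c-command the anaphor → cannot bind it.
*the musicians₄* does not c-command the anaphor → cannot bind it.
*the students₅* does not c-command the anaphor → cannot bind it.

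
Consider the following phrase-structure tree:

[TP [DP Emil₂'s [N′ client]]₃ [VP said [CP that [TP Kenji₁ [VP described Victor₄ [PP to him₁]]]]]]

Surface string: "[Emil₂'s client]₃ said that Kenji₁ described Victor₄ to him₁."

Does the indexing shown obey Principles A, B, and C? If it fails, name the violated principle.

The two coindexed NPs are *Kenji₁* and *him₁*.
*him₁* is a pronoun. Its binding domain is the embedded TP, whose subject is Kenji₁.
*Kenji₁* c-commands it within that domain and carries the same index.
The pronoun is locally bound → Principle B violation.

Principle B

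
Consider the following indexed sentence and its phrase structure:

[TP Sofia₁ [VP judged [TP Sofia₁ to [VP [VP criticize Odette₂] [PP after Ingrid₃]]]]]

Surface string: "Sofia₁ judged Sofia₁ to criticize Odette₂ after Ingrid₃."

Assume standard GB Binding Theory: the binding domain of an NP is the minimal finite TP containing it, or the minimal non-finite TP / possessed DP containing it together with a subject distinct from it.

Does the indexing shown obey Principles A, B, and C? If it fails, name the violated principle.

Principle C

The two coindexed NPs are *Sofia₁* (the lower occurrence) and *Sofia₁* (the higher occurrence).
*Sofia₁* (the lower occurrence) is an R-expression. Principle C requires it to be free everywhere.
*Sofia₁* (the higher occurrence) c-commands it and carries the same index.
The R-expression is bound → Principle C violation.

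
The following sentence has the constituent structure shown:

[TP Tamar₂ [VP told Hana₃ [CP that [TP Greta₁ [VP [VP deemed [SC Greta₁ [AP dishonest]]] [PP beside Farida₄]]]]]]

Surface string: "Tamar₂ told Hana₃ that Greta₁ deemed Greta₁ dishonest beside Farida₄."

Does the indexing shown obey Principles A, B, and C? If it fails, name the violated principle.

The two coindexed NPs are *Greta₁* (the higher occurrence) and *Greta₁* (the lower occurrence).
*Greta₁* (the lower occurrence) is an R-expression. Principle C requires it to be free everywhere.
*Greta₁* (the higher occurrence) c-commands it and carries the same index.
The R-expression is bound → Principle C violation.

Principle C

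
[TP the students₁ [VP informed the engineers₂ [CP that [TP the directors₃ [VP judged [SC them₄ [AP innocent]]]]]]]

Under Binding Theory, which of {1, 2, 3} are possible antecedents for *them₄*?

*them* is a pronoun, so Principle B applies: it must be free in its binding domain.
Binding domain of *them₄*: the embedded TP, whose subject is the directors₃.
*the students₁* c-commands the pronoun but from outside its binding domain, and is not c-commanded by it → coindexation permitted.
*the engineers₂* c-commands the pronoun but from outside its binding domain, and is not c-commanded by it → coindexation permitted.
*the directors₃* c-commands the pronoun within its binding domain → coindexation would violate Principle B.

{1, 2}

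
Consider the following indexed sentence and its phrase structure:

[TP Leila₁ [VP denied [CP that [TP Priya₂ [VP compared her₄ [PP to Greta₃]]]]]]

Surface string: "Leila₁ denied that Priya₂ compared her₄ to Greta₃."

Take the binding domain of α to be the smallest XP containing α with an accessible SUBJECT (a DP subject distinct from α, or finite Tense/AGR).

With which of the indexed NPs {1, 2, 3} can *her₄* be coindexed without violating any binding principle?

*her* is a pronoun, so Principle B applies: it must be free in its binding domain.
Binding domain of *her₄*: the embedded TP, whose subject is Priya₂.
*Leila₁* c-commands the pronoun but from outside its binding domain, and is not c-commanded by it → coindexation permitted.
*Priya₂* c-commands the pronoun within its binding domain → coindexation would violate Principle B.
*Greta₃*: the pronoun c-commands this R-expression → coindexation would violate Principle C on *Greta₃*.

{1}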